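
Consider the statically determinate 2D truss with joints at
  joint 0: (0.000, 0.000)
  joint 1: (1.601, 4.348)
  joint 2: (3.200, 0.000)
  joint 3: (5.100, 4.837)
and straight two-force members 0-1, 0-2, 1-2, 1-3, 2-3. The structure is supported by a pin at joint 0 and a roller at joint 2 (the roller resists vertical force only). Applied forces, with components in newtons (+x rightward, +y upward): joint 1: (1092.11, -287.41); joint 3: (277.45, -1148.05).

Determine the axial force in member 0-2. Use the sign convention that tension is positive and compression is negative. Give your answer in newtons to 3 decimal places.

N=4 nodes, M=5 members, R=3 reactions → 2N=8, M+R=8
member 0 (0-1): L=4.6334, (cx,cy)=(0.3455,0.9384)
member 1 (0-2): L=3.2000, (cx,cy)=(1.0000,0.0000)
member 2 (1-2): L=4.6327, (cx,cy)=(0.3452,-0.9385)
member 3 (1-3): L=3.5330, (cx,cy)=(0.9904,0.1384)
member 4 (2-3): L=5.1968, (cx,cy)=(0.3656,0.9308)
solve A·x = −loads:
  F[0-1] = +2601.5687 N (tension)
  F[0-2] = +470.6261 N (tension)
  F[1-2] = -2792.6459 N (compression)
  F[1-3] = +778.2101 N (tension)
  F[2-3] = -1349.1671 N (compression)
  Rx@0 = -1369.5600 N
  Ry@0 = -2441.3270 N
  Ry@2 = +3876.7870 N

470.626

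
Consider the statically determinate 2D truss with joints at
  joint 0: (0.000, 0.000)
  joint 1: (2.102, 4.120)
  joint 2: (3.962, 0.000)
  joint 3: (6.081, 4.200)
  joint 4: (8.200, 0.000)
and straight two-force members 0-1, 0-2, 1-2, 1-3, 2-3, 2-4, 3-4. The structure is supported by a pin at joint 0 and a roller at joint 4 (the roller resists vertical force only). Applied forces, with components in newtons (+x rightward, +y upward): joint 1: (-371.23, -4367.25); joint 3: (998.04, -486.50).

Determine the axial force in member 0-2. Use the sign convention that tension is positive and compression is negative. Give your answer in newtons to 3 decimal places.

N=5 nodes, M=7 members, R=3 reactions → 2N=10, M+R=10
member 0 (0-1): L=4.6252, (cx,cy)=(0.4545,0.8908)
member 1 (0-2): L=3.9620, (cx,cy)=(1.0000,0.0000)
member 2 (1-2): L=4.5204, (cx,cy)=(0.4115,-0.9114)
member 3 (1-3): L=3.9798, (cx,cy)=(0.9998,0.0201)
member 4 (2-3): L=4.7043, (cx,cy)=(0.4504,0.8928)
member 5 (2-4): L=4.2380, (cx,cy)=(1.0000,0.0000)
member 6 (3-4): L=4.7043, (cx,cy)=(0.4504,-0.8928)
solve A·x = −loads:
  F[0-1] = -3422.6639 N (compression)
  F[0-2] = +2182.2852 N (tension)
  F[1-2] = -1459.4691 N (compression)
  F[1-3] = -583.8381 N (compression)
  F[2-3] = +1489.9044 N (tension)
  F[2-4] = +910.6450 N (tension)
  F[3-4] = -2021.6707 N (compression)
  Rx@0 = -626.8100 N
  Ry@0 = +3048.7907 N
  Ry@4 = +1804.9593 N

2182.285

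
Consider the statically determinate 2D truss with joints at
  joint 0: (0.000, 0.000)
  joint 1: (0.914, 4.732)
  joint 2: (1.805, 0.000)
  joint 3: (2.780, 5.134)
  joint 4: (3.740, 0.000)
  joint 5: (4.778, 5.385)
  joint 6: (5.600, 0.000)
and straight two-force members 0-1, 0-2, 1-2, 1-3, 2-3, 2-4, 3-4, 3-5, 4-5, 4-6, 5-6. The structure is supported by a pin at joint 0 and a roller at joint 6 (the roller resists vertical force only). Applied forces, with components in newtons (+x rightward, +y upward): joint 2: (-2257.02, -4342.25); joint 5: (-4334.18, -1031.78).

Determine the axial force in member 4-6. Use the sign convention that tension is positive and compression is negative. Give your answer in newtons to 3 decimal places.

-288.173

N=7 nodes, M=11 members, R=3 reactions → 2N=14, M+R=14
member 0 (0-1): L=4.8195, (cx,cy)=(0.1896,0.9819)
member 1 (0-2): L=1.8050, (cx,cy)=(1.0000,0.0000)
member 2 (1-2): L=4.8152, (cx,cy)=(0.1850,-0.9827)
member 3 (1-3): L=1.9088, (cx,cy)=(0.9776,0.2106)
member 4 (2-3): L=5.2258, (cx,cy)=(0.1866,0.9824)
member 5 (2-4): L=1.9350, (cx,cy)=(1.0000,0.0000)
member 6 (3-4): L=5.2230, (cx,cy)=(0.1838,-0.9830)
member 7 (3-5): L=2.0137, (cx,cy)=(0.9922,0.1246)
member 8 (4-5): L=5.4841, (cx,cy)=(0.1893,0.9819)
member 9 (4-6): L=1.8600, (cx,cy)=(1.0000,0.0000)
member 10 (5-6): L=5.4474, (cx,cy)=(0.1509,-0.9885)
solve A·x = −loads:
  F[0-1] = -7396.1017 N (compression)
  F[0-2] = -5188.5463 N (compression)
  F[1-2] = +6805.9201 N (tension)
  F[1-3] = -2723.1009 N (compression)
  F[2-3] = -2388.0706 N (compression)
  F[2-4] = -1226.5974 N (compression)
  F[3-4] = +2514.0182 N (tension)
  F[3-5] = -3597.7243 N (compression)
  F[4-5] = -2516.6776 N (compression)
  F[4-6] = -288.1730 N (compression)
  F[5-6] = +1909.7164 N (tension)
  Rx@0 = +6591.2000 N
  Ry@0 = +7261.8788 N
  Ry@6 = -1887.8488 N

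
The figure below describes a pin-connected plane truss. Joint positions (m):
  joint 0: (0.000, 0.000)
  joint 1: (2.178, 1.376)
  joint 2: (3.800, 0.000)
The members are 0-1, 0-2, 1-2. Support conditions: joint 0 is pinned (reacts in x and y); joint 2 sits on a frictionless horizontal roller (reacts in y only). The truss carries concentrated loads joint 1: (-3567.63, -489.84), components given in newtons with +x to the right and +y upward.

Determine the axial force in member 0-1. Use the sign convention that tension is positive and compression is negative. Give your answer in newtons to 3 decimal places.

N=3 nodes, M=3 members, R=3 reactions → 2N=6, M+R=6
member 0 (0-1): L=2.5762, (cx,cy)=(0.8454,0.5341)
member 1 (0-2): L=3.8000, (cx,cy)=(1.0000,0.0000)
member 2 (1-2): L=2.1270, (cx,cy)=(0.7626,-0.6469)
solve A·x = −loads:
  F[0-1] = -2810.1748 N (compression)
  F[0-2] = -1191.8658 N (compression)
  F[1-2] = +1562.9687 N (tension)
  Rx@0 = +3567.6300 N
  Ry@0 = +1500.9419 N
  Ry@2 = -1011.1019 N

-2810.175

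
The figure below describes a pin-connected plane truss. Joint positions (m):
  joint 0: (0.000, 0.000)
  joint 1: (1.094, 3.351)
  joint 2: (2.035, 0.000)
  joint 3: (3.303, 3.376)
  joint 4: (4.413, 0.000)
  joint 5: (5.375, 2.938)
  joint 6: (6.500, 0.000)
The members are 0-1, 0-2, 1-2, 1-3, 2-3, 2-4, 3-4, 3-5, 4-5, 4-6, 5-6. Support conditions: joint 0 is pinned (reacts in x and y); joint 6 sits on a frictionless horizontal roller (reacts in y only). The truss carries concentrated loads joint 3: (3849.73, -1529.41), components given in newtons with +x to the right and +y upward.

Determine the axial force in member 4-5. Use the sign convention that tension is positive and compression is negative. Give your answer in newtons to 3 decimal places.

2511.398

N=7 nodes, M=11 members, R=3 reactions → 2N=14, M+R=14
member 0 (0-1): L=3.5251, (cx,cy)=(0.3103,0.9506)
member 1 (0-2): L=2.0350, (cx,cy)=(1.0000,0.0000)
member 2 (1-2): L=3.4806, (cx,cy)=(0.2704,-0.9628)
member 3 (1-3): L=2.2091, (cx,cy)=(0.9999,0.0113)
member 4 (2-3): L=3.6063, (cx,cy)=(0.3516,0.9361)
member 5 (2-4): L=2.3780, (cx,cy)=(1.0000,0.0000)
member 6 (3-4): L=3.5538, (cx,cy)=(0.3123,-0.9500)
member 7 (3-5): L=2.1178, (cx,cy)=(0.9784,-0.2068)
member 8 (4-5): L=3.0915, (cx,cy)=(0.3112,0.9504)
member 9 (4-6): L=2.0870, (cx,cy)=(1.0000,0.0000)
member 10 (5-6): L=3.1460, (cx,cy)=(0.3576,-0.9339)
solve A·x = −loads:
  F[0-1] = +1312.0414 N (tension)
  F[0-2] = +3442.5387 N (tension)
  F[1-2] = -1286.6239 N (compression)
  F[1-3] = +755.0843 N (tension)
  F[2-3] = +1323.2019 N (tension)
  F[2-4] = +2629.4436 N (tension)
  F[3-4] = -2512.4088 N (compression)
  F[3-5] = -1885.4787 N (compression)
  F[4-5] = +2511.3984 N (tension)
  F[4-6] = +1063.2231 N (tension)
  F[5-6] = -2973.2672 N (compression)
  Rx@0 = -3849.7300 N
  Ry@0 = -1247.2561 N
  Ry@6 = +2776.6661 N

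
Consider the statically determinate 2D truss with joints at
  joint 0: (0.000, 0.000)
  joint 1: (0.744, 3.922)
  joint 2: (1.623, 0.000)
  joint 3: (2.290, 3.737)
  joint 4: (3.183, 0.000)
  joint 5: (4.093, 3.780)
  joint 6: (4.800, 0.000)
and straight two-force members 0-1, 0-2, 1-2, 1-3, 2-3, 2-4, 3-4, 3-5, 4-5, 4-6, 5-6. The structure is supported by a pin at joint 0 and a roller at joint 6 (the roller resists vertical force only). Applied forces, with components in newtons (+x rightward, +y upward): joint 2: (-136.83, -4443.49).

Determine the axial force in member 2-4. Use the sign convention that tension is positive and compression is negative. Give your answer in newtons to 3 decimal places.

N=7 nodes, M=11 members, R=3 reactions → 2N=14, M+R=14
member 0 (0-1): L=3.9919, (cx,cy)=(0.1864,0.9825)
member 1 (0-2): L=1.6230, (cx,cy)=(1.0000,0.0000)
member 2 (1-2): L=4.0193, (cx,cy)=(0.2187,-0.9758)
member 3 (1-3): L=1.5570, (cx,cy)=(0.9929,-0.1188)
member 4 (2-3): L=3.7961, (cx,cy)=(0.1757,0.9844)
member 5 (2-4): L=1.5600, (cx,cy)=(1.0000,0.0000)
member 6 (3-4): L=3.8422, (cx,cy)=(0.2324,-0.9726)
member 7 (3-5): L=1.8035, (cx,cy)=(0.9997,0.0238)
member 8 (4-5): L=3.8880, (cx,cy)=(0.2341,0.9722)
member 9 (4-6): L=1.6170, (cx,cy)=(1.0000,0.0000)
member 10 (5-6): L=3.8455, (cx,cy)=(0.1838,-0.9830)
solve A·x = −loads:
  F[0-1] = -2993.4849 N (compression)
  F[0-2] = +421.0818 N (tension)
  F[1-2] = +3167.3575 N (tension)
  F[1-3] = -1259.5195 N (compression)
  F[2-3] = +1374.1832 N (tension)
  F[2-4] = +1009.1416 N (tension)
  F[3-4] = -1560.6075 N (compression)
  F[3-5] = -646.6121 N (compression)
  F[4-5] = +1561.2373 N (tension)
  F[4-6] = +281.0147 N (tension)
  F[5-6] = -1528.5092 N (compression)
  Rx@0 = +136.8300 N
  Ry@0 = +2941.0349 N
  Ry@6 = +1502.4551 N

1009.142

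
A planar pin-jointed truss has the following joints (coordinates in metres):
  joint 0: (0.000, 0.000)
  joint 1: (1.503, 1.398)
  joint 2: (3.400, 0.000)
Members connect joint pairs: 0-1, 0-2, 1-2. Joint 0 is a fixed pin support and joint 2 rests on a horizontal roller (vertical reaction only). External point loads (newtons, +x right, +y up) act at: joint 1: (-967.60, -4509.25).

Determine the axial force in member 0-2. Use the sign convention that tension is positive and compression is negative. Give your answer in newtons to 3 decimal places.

N=3 nodes, M=3 members, R=3 reactions → 2N=6, M+R=6
member 0 (0-1): L=2.0527, (cx,cy)=(0.7322,0.6811)
member 1 (0-2): L=3.4000, (cx,cy)=(1.0000,0.0000)
member 2 (1-2): L=2.3565, (cx,cy)=(0.8050,-0.5933)
solve A·x = −loads:
  F[0-1] = -4278.2112 N (compression)
  F[0-2] = +2164.9945 N (tension)
  F[1-2] = -2689.3902 N (compression)
  Rx@0 = +967.6000 N
  Ry@0 = +2913.7506 N
  Ry@2 = +1595.4994 N

2164.995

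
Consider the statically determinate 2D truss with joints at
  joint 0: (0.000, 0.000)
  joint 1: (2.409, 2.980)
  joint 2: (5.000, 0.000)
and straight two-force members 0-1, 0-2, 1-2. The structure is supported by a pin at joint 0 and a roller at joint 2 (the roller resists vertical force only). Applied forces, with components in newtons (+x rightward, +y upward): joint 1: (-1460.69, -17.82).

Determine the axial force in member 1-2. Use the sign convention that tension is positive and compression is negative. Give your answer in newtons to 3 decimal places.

1142.242

N=3 nodes, M=3 members, R=3 reactions → 2N=6, M+R=6
member 0 (0-1): L=3.8319, (cx,cy)=(0.6287,0.7777)
member 1 (0-2): L=5.0000, (cx,cy)=(1.0000,0.0000)
member 2 (1-2): L=3.9489, (cx,cy)=(0.6561,-0.7546)
solve A·x = −loads:
  F[0-1] = -1131.3264 N (compression)
  F[0-2] = -749.4646 N (compression)
  F[1-2] = +1142.2418 N (tension)
  Rx@0 = +1460.6900 N
  Ry@0 = +879.8056 N
  Ry@2 = -861.9856 N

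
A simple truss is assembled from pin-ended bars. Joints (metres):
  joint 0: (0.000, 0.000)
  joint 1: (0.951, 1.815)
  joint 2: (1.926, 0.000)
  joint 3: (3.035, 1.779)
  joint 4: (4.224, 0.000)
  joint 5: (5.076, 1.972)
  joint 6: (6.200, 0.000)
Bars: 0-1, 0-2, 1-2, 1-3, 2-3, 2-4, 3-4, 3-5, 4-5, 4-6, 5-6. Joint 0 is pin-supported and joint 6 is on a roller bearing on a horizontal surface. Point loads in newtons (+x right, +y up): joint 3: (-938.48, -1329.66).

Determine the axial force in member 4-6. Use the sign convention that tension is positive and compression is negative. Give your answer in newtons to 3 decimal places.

N=7 nodes, M=11 members, R=3 reactions → 2N=14, M+R=14
member 0 (0-1): L=2.0491, (cx,cy)=(0.4641,0.8858)
member 1 (0-2): L=1.9260, (cx,cy)=(1.0000,0.0000)
member 2 (1-2): L=2.0603, (cx,cy)=(0.4732,-0.8809)
member 3 (1-3): L=2.0843, (cx,cy)=(0.9999,-0.0173)
member 4 (2-3): L=2.0964, (cx,cy)=(0.5290,0.8486)
member 5 (2-4): L=2.2980, (cx,cy)=(1.0000,0.0000)
member 6 (3-4): L=2.1398, (cx,cy)=(0.5557,-0.8314)
member 7 (3-5): L=2.0501, (cx,cy)=(0.9956,0.0941)
member 8 (4-5): L=2.1482, (cx,cy)=(0.3966,0.9180)
member 9 (4-6): L=1.9760, (cx,cy)=(1.0000,0.0000)
member 10 (5-6): L=2.2698, (cx,cy)=(0.4952,-0.8688)
solve A·x = −loads:
  F[0-1] = -1070.3102 N (compression)
  F[0-2] = -441.7315 N (compression)
  F[1-2] = +1096.0980 N (tension)
  F[1-3] = -1015.6079 N (compression)
  F[2-3] = -1137.8490 N (compression)
  F[2-4] = +678.9126 N (tension)
  F[3-4] = -504.3351 N (compression)
  F[3-5] = -400.4470 N (compression)
  F[4-5] = +456.7671 N (tension)
  F[4-6] = +217.5081 N (tension)
  F[5-6] = -439.2420 N (compression)
  Rx@0 = +938.4800 N
  Ry@0 = +948.0532 N
  Ry@6 = +381.6068 N

217.508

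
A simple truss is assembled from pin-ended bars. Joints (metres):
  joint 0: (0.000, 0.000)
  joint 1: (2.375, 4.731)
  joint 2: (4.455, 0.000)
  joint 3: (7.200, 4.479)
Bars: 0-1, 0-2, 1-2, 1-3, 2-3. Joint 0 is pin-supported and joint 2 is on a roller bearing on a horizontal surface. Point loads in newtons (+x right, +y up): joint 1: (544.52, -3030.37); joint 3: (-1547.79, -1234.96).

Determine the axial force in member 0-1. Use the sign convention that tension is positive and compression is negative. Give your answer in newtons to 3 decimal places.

-1825.866

N=4 nodes, M=5 members, R=3 reactions → 2N=8, M+R=8
member 0 (0-1): L=5.2937, (cx,cy)=(0.4486,0.8937)
member 1 (0-2): L=4.4550, (cx,cy)=(1.0000,0.0000)
member 2 (1-2): L=5.1681, (cx,cy)=(0.4025,-0.9154)
member 3 (1-3): L=4.8316, (cx,cy)=(0.9986,-0.0522)
member 4 (2-3): L=5.2532, (cx,cy)=(0.5225,0.8526)
solve A·x = −loads:
  F[0-1] = -1825.8662 N (compression)
  F[0-2] = -184.0975 N (compression)
  F[1-2] = -1484.0543 N (compression)
  F[1-3] = -767.4457 N (compression)
  F[2-3] = -1495.3802 N (compression)
  Rx@0 = +1003.2700 N
  Ry@0 = +1631.7916 N
  Ry@2 = +2633.5384 N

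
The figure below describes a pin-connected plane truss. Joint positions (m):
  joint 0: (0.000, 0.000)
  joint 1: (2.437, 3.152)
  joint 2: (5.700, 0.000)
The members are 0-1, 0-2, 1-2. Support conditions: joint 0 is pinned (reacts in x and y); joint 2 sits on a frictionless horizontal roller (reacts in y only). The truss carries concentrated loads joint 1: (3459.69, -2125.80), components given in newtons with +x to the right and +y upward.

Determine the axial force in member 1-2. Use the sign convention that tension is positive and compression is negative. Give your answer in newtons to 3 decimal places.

N=3 nodes, M=3 members, R=3 reactions → 2N=6, M+R=6
member 0 (0-1): L=3.9842, (cx,cy)=(0.6117,0.7911)
member 1 (0-2): L=5.7000, (cx,cy)=(1.0000,0.0000)
member 2 (1-2): L=4.5368, (cx,cy)=(0.7192,-0.6948)
solve A·x = −loads:
  F[0-1] = +880.0449 N (tension)
  F[0-2] = +2921.4001 N (tension)
  F[1-2] = -4061.8197 N (compression)
  Rx@0 = -3459.6900 N
  Ry@0 = -696.2206 N
  Ry@2 = +2822.0206 N

-4061.820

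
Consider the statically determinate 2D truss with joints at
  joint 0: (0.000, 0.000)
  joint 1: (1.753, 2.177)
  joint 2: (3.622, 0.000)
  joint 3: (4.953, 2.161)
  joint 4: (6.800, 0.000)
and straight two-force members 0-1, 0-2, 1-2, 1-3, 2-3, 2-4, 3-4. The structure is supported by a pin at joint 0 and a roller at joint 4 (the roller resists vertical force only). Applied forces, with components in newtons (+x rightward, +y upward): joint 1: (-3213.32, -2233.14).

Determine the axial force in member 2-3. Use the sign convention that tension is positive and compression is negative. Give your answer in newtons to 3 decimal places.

-528.182

N=5 nodes, M=7 members, R=3 reactions → 2N=10, M+R=10
member 0 (0-1): L=2.7951, (cx,cy)=(0.6272,0.7789)
member 1 (0-2): L=3.6220, (cx,cy)=(1.0000,0.0000)
member 2 (1-2): L=2.8692, (cx,cy)=(0.6514,-0.7587)
member 3 (1-3): L=3.2000, (cx,cy)=(1.0000,-0.0050)
member 4 (2-3): L=2.5380, (cx,cy)=(0.5244,0.8515)
member 5 (2-4): L=3.1780, (cx,cy)=(1.0000,0.0000)
member 6 (3-4): L=2.8428, (cx,cy)=(0.6497,-0.7602)
solve A·x = −loads:
  F[0-1] = -3448.7994 N (compression)
  F[0-2] = -1050.3059 N (compression)
  F[1-2] = +592.7244 N (tension)
  F[1-3] = +664.2172 N (tension)
  F[2-3] = -528.1822 N (compression)
  F[2-4] = -387.2158 N (compression)
  F[3-4] = +595.9744 N (tension)
  Rx@0 = +3213.3200 N
  Ry@0 = +2686.1846 N
  Ry@4 = -453.0446 N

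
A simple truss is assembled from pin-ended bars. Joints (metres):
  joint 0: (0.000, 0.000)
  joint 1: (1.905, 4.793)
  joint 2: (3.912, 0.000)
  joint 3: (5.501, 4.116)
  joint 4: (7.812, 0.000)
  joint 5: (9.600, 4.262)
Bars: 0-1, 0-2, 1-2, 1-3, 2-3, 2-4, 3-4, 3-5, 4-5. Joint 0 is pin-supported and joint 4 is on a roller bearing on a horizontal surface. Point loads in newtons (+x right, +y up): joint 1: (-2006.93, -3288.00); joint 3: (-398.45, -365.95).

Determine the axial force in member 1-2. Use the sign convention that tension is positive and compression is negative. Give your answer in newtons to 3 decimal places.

N=6 nodes, M=9 members, R=3 reactions → 2N=12, M+R=12
member 0 (0-1): L=5.1577, (cx,cy)=(0.3694,0.9293)
member 1 (0-2): L=3.9120, (cx,cy)=(1.0000,0.0000)
member 2 (1-2): L=5.1962, (cx,cy)=(0.3862,-0.9224)
member 3 (1-3): L=3.6592, (cx,cy)=(0.9827,-0.1850)
member 4 (2-3): L=4.4121, (cx,cy)=(0.3601,0.9329)
member 5 (2-4): L=3.9000, (cx,cy)=(1.0000,0.0000)
member 6 (3-4): L=4.7204, (cx,cy)=(0.4896,-0.8720)
member 7 (3-5): L=4.1016, (cx,cy)=(0.9994,0.0356)
member 8 (4-5): L=4.6219, (cx,cy)=(0.3869,0.9221)
solve A·x = −loads:
  F[0-1] = -4342.8150 N (compression)
  F[0-2] = -801.3585 N (compression)
  F[1-2] = +790.7444 N (tension)
  F[1-3] = +99.2033 N (tension)
  F[2-3] = -781.8468 N (compression)
  F[2-4] = -214.3599 N (compression)
  F[3-4] = +437.8470 N (tension)
  F[3-5] = +0.0000 N (tension)
  F[4-5] = -0.0000 N (compression)
  Rx@0 = +2405.3800 N
  Ry@0 = +4035.7350 N
  Ry@4 = -381.7850 N

790.744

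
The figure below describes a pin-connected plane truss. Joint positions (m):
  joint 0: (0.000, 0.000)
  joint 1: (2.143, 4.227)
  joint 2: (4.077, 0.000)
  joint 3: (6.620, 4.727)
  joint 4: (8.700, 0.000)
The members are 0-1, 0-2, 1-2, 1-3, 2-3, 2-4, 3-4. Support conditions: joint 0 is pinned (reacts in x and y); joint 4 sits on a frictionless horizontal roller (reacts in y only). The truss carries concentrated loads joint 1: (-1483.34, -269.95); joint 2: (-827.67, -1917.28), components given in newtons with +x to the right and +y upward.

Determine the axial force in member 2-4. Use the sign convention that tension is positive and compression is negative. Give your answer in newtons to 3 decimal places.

N=5 nodes, M=7 members, R=3 reactions → 2N=10, M+R=10
member 0 (0-1): L=4.7392, (cx,cy)=(0.4522,0.8919)
member 1 (0-2): L=4.0770, (cx,cy)=(1.0000,0.0000)
member 2 (1-2): L=4.6484, (cx,cy)=(0.4161,-0.9093)
member 3 (1-3): L=4.5048, (cx,cy)=(0.9938,0.1110)
member 4 (2-3): L=5.3676, (cx,cy)=(0.4738,0.8807)
member 5 (2-4): L=4.6230, (cx,cy)=(1.0000,0.0000)
member 6 (3-4): L=5.1644, (cx,cy)=(0.4028,-0.9153)
solve A·x = −loads:
  F[0-1] = -2178.3898 N (compression)
  F[0-2] = -1325.9717 N (compression)
  F[1-2] = +1808.5881 N (tension)
  F[1-3] = -255.7499 N (compression)
  F[2-3] = +309.6111 N (tension)
  F[2-4] = +107.4863 N (tension)
  F[3-4] = -266.8757 N (compression)
  Rx@0 = +2311.0100 N
  Ry@0 = +1942.9570 N
  Ry@4 = +244.2730 N

107.486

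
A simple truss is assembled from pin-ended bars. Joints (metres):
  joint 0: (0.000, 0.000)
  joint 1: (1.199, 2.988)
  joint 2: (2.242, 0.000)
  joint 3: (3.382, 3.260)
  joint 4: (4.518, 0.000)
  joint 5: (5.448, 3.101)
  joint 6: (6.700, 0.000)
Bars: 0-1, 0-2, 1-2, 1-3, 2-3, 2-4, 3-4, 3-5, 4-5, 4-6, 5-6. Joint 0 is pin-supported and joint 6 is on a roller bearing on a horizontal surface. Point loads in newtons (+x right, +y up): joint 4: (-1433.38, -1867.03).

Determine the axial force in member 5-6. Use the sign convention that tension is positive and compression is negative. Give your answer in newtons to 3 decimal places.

-1357.731

N=7 nodes, M=11 members, R=3 reactions → 2N=14, M+R=14
member 0 (0-1): L=3.2196, (cx,cy)=(0.3724,0.9281)
member 1 (0-2): L=2.2420, (cx,cy)=(1.0000,0.0000)
member 2 (1-2): L=3.1648, (cx,cy)=(0.3296,-0.9441)
member 3 (1-3): L=2.1999, (cx,cy)=(0.9923,0.1236)
member 4 (2-3): L=3.4536, (cx,cy)=(0.3301,0.9439)
member 5 (2-4): L=2.2760, (cx,cy)=(1.0000,0.0000)
member 6 (3-4): L=3.4523, (cx,cy)=(0.3291,-0.9443)
member 7 (3-5): L=2.0721, (cx,cy)=(0.9971,-0.0767)
member 8 (4-5): L=3.2375, (cx,cy)=(0.2873,0.9579)
member 9 (4-6): L=2.1820, (cx,cy)=(1.0000,0.0000)
member 10 (5-6): L=3.3442, (cx,cy)=(0.3744,-0.9273)
solve A·x = −loads:
  F[0-1] = -655.1653 N (compression)
  F[0-2] = -1189.3912 N (compression)
  F[1-2] = +586.3171 N (tension)
  F[1-3] = -440.5975 N (compression)
  F[2-3] = -586.4322 N (compression)
  F[2-4] = -802.5865 N (compression)
  F[3-4] = +714.4677 N (tension)
  F[3-5] = -868.4567 N (compression)
  F[4-5] = +1244.8185 N (tension)
  F[4-6] = +508.3061 N (tension)
  F[5-6] = -1357.7312 N (compression)
  Rx@0 = +1433.3800 N
  Ry@0 = +608.0387 N
  Ry@6 = +1258.9913 N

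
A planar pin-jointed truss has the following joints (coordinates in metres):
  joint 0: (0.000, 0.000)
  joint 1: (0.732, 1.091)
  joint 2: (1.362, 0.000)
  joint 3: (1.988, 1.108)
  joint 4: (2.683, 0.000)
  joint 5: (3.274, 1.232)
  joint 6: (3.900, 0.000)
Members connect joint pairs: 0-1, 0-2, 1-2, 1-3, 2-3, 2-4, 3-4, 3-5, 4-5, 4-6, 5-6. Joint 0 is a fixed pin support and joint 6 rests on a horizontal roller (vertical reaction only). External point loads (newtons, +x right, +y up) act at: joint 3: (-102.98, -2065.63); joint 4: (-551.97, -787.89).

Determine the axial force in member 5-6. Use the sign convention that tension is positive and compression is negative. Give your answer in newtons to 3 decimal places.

N=7 nodes, M=11 members, R=3 reactions → 2N=14, M+R=14
member 0 (0-1): L=1.3138, (cx,cy)=(0.5572,0.8304)
member 1 (0-2): L=1.3620, (cx,cy)=(1.0000,0.0000)
member 2 (1-2): L=1.2598, (cx,cy)=(0.5001,-0.8660)
member 3 (1-3): L=1.2561, (cx,cy)=(0.9999,0.0135)
member 4 (2-3): L=1.2726, (cx,cy)=(0.4919,0.8707)
member 5 (2-4): L=1.3210, (cx,cy)=(1.0000,0.0000)
member 6 (3-4): L=1.3079, (cx,cy)=(0.5314,-0.8471)
member 7 (3-5): L=1.2920, (cx,cy)=(0.9954,0.0960)
member 8 (4-5): L=1.3664, (cx,cy)=(0.4325,0.9016)
member 9 (4-6): L=1.2170, (cx,cy)=(1.0000,0.0000)
member 10 (5-6): L=1.3819, (cx,cy)=(0.4530,-0.8915)
solve A·x = −loads:
  F[0-1] = -1550.8141 N (compression)
  F[0-2] = +209.0967 N (tension)
  F[1-2] = +1462.1645 N (tension)
  F[1-3] = -1595.3716 N (compression)
  F[2-3] = -1454.3329 N (compression)
  F[2-4] = +1655.6646 N (tension)
  F[3-4] = -1102.7575 N (compression)
  F[3-5] = -1629.1804 N (compression)
  F[4-5] = +1909.9697 N (tension)
  F[4-6] = +795.5650 N (tension)
  F[5-6] = -1756.2403 N (compression)
  Rx@0 = +654.9500 N
  Ry@0 = +1287.8073 N
  Ry@6 = +1565.7127 N

-1756.240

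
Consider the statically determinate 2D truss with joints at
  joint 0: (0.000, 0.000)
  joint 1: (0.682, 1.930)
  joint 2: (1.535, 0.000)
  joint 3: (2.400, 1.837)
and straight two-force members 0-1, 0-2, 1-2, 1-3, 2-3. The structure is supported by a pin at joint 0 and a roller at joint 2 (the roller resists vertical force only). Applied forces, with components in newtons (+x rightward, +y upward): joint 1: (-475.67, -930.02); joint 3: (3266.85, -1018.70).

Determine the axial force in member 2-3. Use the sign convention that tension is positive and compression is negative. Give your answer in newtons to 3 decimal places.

-907.389

N=4 nodes, M=5 members, R=3 reactions → 2N=8, M+R=8
member 0 (0-1): L=2.0470, (cx,cy)=(0.3332,0.9429)
member 1 (0-2): L=1.5350, (cx,cy)=(1.0000,0.0000)
member 2 (1-2): L=2.1101, (cx,cy)=(0.4042,-0.9146)
member 3 (1-3): L=1.7205, (cx,cy)=(0.9985,-0.0541)
member 4 (2-3): L=2.0305, (cx,cy)=(0.4260,0.9047)
solve A·x = −loads:
  F[0-1] = +3572.8890 N (tension)
  F[0-2] = +1600.7725 N (tension)
  F[1-2] = -4916.1292 N (compression)
  F[1-3] = +3658.7561 N (tension)
  F[2-3] = -907.3888 N (compression)
  Rx@0 = -2791.1800 N
  Ry@0 = -3368.7484 N
  Ry@2 = +5317.4684 N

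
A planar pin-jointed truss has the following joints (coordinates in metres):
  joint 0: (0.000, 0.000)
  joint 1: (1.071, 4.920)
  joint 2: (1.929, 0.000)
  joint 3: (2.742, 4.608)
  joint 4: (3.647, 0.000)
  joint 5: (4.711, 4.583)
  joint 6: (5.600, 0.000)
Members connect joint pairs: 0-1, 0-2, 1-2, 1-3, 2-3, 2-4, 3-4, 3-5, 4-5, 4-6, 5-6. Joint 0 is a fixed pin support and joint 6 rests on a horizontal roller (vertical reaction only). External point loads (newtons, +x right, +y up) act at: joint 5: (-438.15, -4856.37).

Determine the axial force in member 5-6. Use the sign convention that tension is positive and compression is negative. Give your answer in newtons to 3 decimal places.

-3796.311

N=7 nodes, M=11 members, R=3 reactions → 2N=14, M+R=14
member 0 (0-1): L=5.0352, (cx,cy)=(0.2127,0.9771)
member 1 (0-2): L=1.9290, (cx,cy)=(1.0000,0.0000)
member 2 (1-2): L=4.9943, (cx,cy)=(0.1718,-0.9851)
member 3 (1-3): L=1.6999, (cx,cy)=(0.9830,-0.1835)
member 4 (2-3): L=4.6792, (cx,cy)=(0.1737,0.9848)
member 5 (2-4): L=1.7180, (cx,cy)=(1.0000,0.0000)
member 6 (3-4): L=4.6960, (cx,cy)=(0.1927,-0.9813)
member 7 (3-5): L=1.9692, (cx,cy)=(0.9999,-0.0127)
member 8 (4-5): L=4.7049, (cx,cy)=(0.2261,0.9741)
member 9 (4-6): L=1.9530, (cx,cy)=(1.0000,0.0000)
member 10 (5-6): L=4.6684, (cx,cy)=(0.1904,-0.9817)
solve A·x = −loads:
  F[0-1] = -1155.9796 N (compression)
  F[0-2] = -192.2711 N (compression)
  F[1-2] = +1233.3354 N (tension)
  F[1-3] = -465.6737 N (compression)
  F[2-3] = -1233.7641 N (compression)
  F[2-4] = +233.9777 N (tension)
  F[3-4] = +1162.7018 N (tension)
  F[3-5] = -896.2712 N (compression)
  F[4-5] = -1171.2500 N (compression)
  F[4-6] = +722.9245 N (tension)
  F[5-6] = -3796.3106 N (compression)
  Rx@0 = +438.1500 N
  Ry@0 = +1129.5276 N
  Ry@6 = +3726.8424 N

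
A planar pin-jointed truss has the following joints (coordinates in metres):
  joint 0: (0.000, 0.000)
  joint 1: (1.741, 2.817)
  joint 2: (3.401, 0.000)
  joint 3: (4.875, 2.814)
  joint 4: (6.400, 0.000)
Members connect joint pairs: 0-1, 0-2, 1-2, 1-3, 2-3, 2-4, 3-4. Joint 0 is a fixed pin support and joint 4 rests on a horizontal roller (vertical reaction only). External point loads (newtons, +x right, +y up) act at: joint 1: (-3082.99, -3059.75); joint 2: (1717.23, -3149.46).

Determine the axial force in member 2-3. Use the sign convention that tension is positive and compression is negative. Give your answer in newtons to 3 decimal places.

1295.756

N=5 nodes, M=7 members, R=3 reactions → 2N=10, M+R=10
member 0 (0-1): L=3.3116, (cx,cy)=(0.5257,0.8507)
member 1 (0-2): L=3.4010, (cx,cy)=(1.0000,0.0000)
member 2 (1-2): L=3.2697, (cx,cy)=(0.5077,-0.8615)
member 3 (1-3): L=3.1340, (cx,cy)=(1.0000,-0.0010)
member 4 (2-3): L=3.1767, (cx,cy)=(0.4640,0.8858)
member 5 (2-4): L=2.9990, (cx,cy)=(1.0000,0.0000)
member 6 (3-4): L=3.2007, (cx,cy)=(0.4765,-0.8792)
solve A·x = −loads:
  F[0-1] = -5948.6402 N (compression)
  F[0-2] = +1761.6229 N (tension)
  F[1-2] = +2323.3240 N (tension)
  F[1-3] = -1223.9178 N (compression)
  F[2-3] = +1295.7559 N (tension)
  F[2-4] = +622.6775 N (tension)
  F[3-4] = -1306.8711 N (compression)
  Rx@0 = +1365.7600 N
  Ry@0 = +5060.2170 N
  Ry@4 = +1148.9930 N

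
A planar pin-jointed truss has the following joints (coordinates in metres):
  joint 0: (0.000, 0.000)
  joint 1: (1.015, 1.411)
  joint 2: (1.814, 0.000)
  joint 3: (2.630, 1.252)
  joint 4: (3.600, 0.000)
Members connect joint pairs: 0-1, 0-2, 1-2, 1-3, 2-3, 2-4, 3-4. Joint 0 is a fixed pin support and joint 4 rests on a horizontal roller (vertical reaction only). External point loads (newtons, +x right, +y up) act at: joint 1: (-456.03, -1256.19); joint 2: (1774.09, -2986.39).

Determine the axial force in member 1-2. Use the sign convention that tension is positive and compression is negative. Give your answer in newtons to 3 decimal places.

1755.853

N=5 nodes, M=7 members, R=3 reactions → 2N=10, M+R=10
member 0 (0-1): L=1.7381, (cx,cy)=(0.5840,0.8118)
member 1 (0-2): L=1.8140, (cx,cy)=(1.0000,0.0000)
member 2 (1-2): L=1.6215, (cx,cy)=(0.4927,-0.8702)
member 3 (1-3): L=1.6228, (cx,cy)=(0.9952,-0.0980)
member 4 (2-3): L=1.4944, (cx,cy)=(0.5460,0.8378)
member 5 (2-4): L=1.7860, (cx,cy)=(1.0000,0.0000)
member 6 (3-4): L=1.5838, (cx,cy)=(0.6125,-0.7905)
solve A·x = −loads:
  F[0-1] = -3156.4184 N (compression)
  F[0-2] = +3161.2697 N (tension)
  F[1-2] = +1755.8534 N (tension)
  F[1-3] = -2263.2626 N (compression)
  F[2-3] = +1740.9252 N (tension)
  F[2-4] = +1301.7881 N (tension)
  F[3-4] = -2125.5304 N (compression)
  Rx@0 = -1318.0600 N
  Ry@0 = +2562.3339 N
  Ry@4 = +1680.2461 N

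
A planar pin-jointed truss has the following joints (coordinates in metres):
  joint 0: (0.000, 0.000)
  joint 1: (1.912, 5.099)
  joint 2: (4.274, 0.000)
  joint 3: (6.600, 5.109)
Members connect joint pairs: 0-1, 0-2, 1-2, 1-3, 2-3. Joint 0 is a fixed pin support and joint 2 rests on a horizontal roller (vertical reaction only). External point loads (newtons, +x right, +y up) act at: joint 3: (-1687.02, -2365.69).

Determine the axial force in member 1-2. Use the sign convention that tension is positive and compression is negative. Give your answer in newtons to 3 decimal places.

802.147

N=4 nodes, M=5 members, R=3 reactions → 2N=8, M+R=8
member 0 (0-1): L=5.4457, (cx,cy)=(0.3511,0.9363)
member 1 (0-2): L=4.2740, (cx,cy)=(1.0000,0.0000)
member 2 (1-2): L=5.6195, (cx,cy)=(0.4203,-0.9074)
member 3 (1-3): L=4.6880, (cx,cy)=(1.0000,0.0021)
member 4 (2-3): L=5.6136, (cx,cy)=(0.4144,0.9101)
solve A·x = −loads:
  F[0-1] = -778.7270 N (compression)
  F[0-2] = -1413.6063 N (compression)
  F[1-2] = +802.1471 N (tension)
  F[1-3] = -610.5748 N (compression)
  F[2-3] = -2597.8964 N (compression)
  Rx@0 = +1687.0200 N
  Ry@0 = +729.1507 N
  Ry@2 = +1636.5393 N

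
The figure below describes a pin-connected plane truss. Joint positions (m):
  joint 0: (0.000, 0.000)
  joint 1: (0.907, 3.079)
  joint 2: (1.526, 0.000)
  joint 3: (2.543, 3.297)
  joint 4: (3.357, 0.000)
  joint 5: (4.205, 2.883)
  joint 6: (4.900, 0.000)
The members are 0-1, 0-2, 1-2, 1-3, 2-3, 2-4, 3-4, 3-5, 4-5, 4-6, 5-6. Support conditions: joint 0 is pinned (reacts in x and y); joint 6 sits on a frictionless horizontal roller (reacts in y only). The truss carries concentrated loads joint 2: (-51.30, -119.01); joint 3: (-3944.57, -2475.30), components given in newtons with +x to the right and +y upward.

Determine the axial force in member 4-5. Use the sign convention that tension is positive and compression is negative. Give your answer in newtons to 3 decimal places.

N=7 nodes, M=11 members, R=3 reactions → 2N=14, M+R=14
member 0 (0-1): L=3.2098, (cx,cy)=(0.2826,0.9592)
member 1 (0-2): L=1.5260, (cx,cy)=(1.0000,0.0000)
member 2 (1-2): L=3.1406, (cx,cy)=(0.1971,-0.9804)
member 3 (1-3): L=1.6505, (cx,cy)=(0.9912,0.1321)
member 4 (2-3): L=3.4503, (cx,cy)=(0.2948,0.9556)
member 5 (2-4): L=1.8310, (cx,cy)=(1.0000,0.0000)
member 6 (3-4): L=3.3960, (cx,cy)=(0.2397,-0.9708)
member 7 (3-5): L=1.7128, (cx,cy)=(0.9703,-0.2417)
member 8 (4-5): L=3.0051, (cx,cy)=(0.2822,0.9594)
member 9 (4-6): L=1.5430, (cx,cy)=(1.0000,0.0000)
member 10 (5-6): L=2.9656, (cx,cy)=(0.2344,-0.9722)
solve A·x = −loads:
  F[0-1] = -4093.5770 N (compression)
  F[0-2] = -2839.1434 N (compression)
  F[1-2] = +3747.6996 N (tension)
  F[1-3] = -1912.1355 N (compression)
  F[2-3] = -3720.4687 N (compression)
  F[2-4] = -952.5503 N (compression)
  F[3-4] = +1201.9660 N (tension)
  F[3-5] = +684.7505 N (tension)
  F[4-5] = -1216.3595 N (compression)
  F[4-6] = -321.2088 N (compression)
  F[5-6] = +1370.6087 N (tension)
  Rx@0 = +3995.8700 N
  Ry@0 = +3926.7488 N
  Ry@6 = -1332.4388 N

-1216.359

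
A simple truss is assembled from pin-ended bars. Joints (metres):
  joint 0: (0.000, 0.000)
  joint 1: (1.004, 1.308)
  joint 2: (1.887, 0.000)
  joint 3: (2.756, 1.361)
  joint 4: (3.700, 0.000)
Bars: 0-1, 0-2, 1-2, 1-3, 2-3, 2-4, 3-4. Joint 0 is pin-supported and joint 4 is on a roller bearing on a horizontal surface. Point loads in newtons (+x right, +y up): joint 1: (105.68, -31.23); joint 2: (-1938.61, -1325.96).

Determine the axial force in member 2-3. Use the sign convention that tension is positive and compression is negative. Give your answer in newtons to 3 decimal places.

N=5 nodes, M=7 members, R=3 reactions → 2N=10, M+R=10
member 0 (0-1): L=1.6489, (cx,cy)=(0.6089,0.7933)
member 1 (0-2): L=1.8870, (cx,cy)=(1.0000,0.0000)
member 2 (1-2): L=1.5781, (cx,cy)=(0.5595,-0.8288)
member 3 (1-3): L=1.7528, (cx,cy)=(0.9995,0.0302)
member 4 (2-3): L=1.6148, (cx,cy)=(0.5382,0.8428)
member 5 (2-4): L=1.8130, (cx,cy)=(1.0000,0.0000)
member 6 (3-4): L=1.6563, (cx,cy)=(0.5699,-0.8217)
solve A·x = −loads:
  F[0-1] = -800.6466 N (compression)
  F[0-2] = -1345.4245 N (compression)
  F[1-2] = +692.8117 N (tension)
  F[1-3] = -981.2737 N (compression)
  F[2-3] = +891.9134 N (tension)
  F[2-4] = +500.8355 N (tension)
  F[3-4] = -878.7639 N (compression)
  Rx@0 = +1832.9300 N
  Ry@0 = +635.1168 N
  Ry@4 = +722.0732 N

891.913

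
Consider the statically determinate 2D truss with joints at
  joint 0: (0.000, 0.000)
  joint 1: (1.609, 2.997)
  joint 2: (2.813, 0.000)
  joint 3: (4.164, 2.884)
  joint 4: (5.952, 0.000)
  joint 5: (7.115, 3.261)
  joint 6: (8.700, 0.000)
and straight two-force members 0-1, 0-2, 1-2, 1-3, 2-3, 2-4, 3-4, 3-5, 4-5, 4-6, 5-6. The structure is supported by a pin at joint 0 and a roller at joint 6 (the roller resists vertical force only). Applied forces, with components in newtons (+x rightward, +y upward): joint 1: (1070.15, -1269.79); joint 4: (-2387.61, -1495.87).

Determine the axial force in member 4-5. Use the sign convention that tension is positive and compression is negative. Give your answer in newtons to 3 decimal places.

1922.057

N=7 nodes, M=11 members, R=3 reactions → 2N=14, M+R=14
member 0 (0-1): L=3.4016, (cx,cy)=(0.4730,0.8811)
member 1 (0-2): L=2.8130, (cx,cy)=(1.0000,0.0000)
member 2 (1-2): L=3.2298, (cx,cy)=(0.3728,-0.9279)
member 3 (1-3): L=2.5575, (cx,cy)=(0.9990,-0.0442)
member 4 (2-3): L=3.1848, (cx,cy)=(0.4242,0.9056)
member 5 (2-4): L=3.1390, (cx,cy)=(1.0000,0.0000)
member 6 (3-4): L=3.3933, (cx,cy)=(0.5269,-0.8499)
member 7 (3-5): L=2.9750, (cx,cy)=(0.9919,0.1267)
member 8 (4-5): L=3.4622, (cx,cy)=(0.3359,0.9419)
member 9 (4-6): L=2.7480, (cx,cy)=(1.0000,0.0000)
member 10 (5-6): L=3.6258, (cx,cy)=(0.4371,-0.8994)
solve A·x = −loads:
  F[0-1] = -1292.5315 N (compression)
  F[0-2] = -706.0764 N (compression)
  F[1-2] = -62.1314 N (compression)
  F[1-3] = -1659.9935 N (compression)
  F[2-3] = +63.6652 N (tension)
  F[2-4] = -756.2450 N (compression)
  F[3-4] = -370.0384 N (compression)
  F[3-5] = -1448.0575 N (compression)
  F[4-5] = +1922.0572 N (tension)
  F[4-6] = +790.7346 N (tension)
  F[5-6] = -1808.8560 N (compression)
  Rx@0 = +1317.4600 N
  Ry@0 = +1138.7922 N
  Ry@6 = +1626.8678 N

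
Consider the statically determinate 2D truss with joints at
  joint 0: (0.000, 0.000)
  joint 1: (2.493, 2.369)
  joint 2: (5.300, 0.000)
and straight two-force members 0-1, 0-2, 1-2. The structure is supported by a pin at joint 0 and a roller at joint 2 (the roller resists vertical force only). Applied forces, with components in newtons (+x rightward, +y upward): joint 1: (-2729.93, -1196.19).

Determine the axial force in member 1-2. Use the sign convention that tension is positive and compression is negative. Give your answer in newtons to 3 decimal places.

N=3 nodes, M=3 members, R=3 reactions → 2N=6, M+R=6
member 0 (0-1): L=3.4391, (cx,cy)=(0.7249,0.6888)
member 1 (0-2): L=5.3000, (cx,cy)=(1.0000,0.0000)
member 2 (1-2): L=3.6731, (cx,cy)=(0.7642,-0.6450)
solve A·x = −loads:
  F[0-1] = -2691.0935 N (compression)
  F[0-2] = -779.1428 N (compression)
  F[1-2] = +1019.5377 N (tension)
  Rx@0 = +2729.9300 N
  Ry@0 = +1853.7565 N
  Ry@2 = -657.5665 N

1019.538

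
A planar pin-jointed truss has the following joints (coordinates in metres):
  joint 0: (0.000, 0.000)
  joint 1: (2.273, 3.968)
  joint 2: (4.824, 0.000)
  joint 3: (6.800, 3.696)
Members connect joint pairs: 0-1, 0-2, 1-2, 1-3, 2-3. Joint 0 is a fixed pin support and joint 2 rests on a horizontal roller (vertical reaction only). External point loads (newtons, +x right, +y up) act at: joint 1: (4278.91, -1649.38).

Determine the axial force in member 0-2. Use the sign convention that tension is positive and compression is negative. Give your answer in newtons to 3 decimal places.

2762.382

N=4 nodes, M=5 members, R=3 reactions → 2N=8, M+R=8
member 0 (0-1): L=4.5729, (cx,cy)=(0.4971,0.8677)
member 1 (0-2): L=4.8240, (cx,cy)=(1.0000,0.0000)
member 2 (1-2): L=4.7173, (cx,cy)=(0.5408,-0.8412)
member 3 (1-3): L=4.5352, (cx,cy)=(0.9982,-0.0600)
member 4 (2-3): L=4.1911, (cx,cy)=(0.4715,0.8819)
solve A·x = −loads:
  F[0-1] = +3051.0131 N (tension)
  F[0-2] = +2762.3823 N (tension)
  F[1-2] = -5108.1535 N (compression)
  F[1-3] = -0.0000 N (compression)
  F[2-3] = +0.0000 N (tension)
  Rx@0 = -4278.9100 N
  Ry@0 = -2647.4184 N
  Ry@2 = +4296.7984 N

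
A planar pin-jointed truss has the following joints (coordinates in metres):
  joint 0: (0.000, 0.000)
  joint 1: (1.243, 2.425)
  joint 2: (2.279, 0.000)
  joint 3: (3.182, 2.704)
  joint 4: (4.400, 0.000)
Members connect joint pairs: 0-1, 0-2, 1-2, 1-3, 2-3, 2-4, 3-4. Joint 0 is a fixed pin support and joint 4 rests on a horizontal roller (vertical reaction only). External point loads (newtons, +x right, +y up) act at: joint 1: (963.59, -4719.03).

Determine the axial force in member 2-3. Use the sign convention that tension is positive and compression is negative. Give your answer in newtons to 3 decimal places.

2198.421

N=5 nodes, M=7 members, R=3 reactions → 2N=10, M+R=10
member 0 (0-1): L=2.7250, (cx,cy)=(0.4561,0.8899)
member 1 (0-2): L=2.2790, (cx,cy)=(1.0000,0.0000)
member 2 (1-2): L=2.6370, (cx,cy)=(0.3929,-0.9196)
member 3 (1-3): L=1.9590, (cx,cy)=(0.9898,0.1424)
member 4 (2-3): L=2.8508, (cx,cy)=(0.3168,0.9485)
member 5 (2-4): L=2.1210, (cx,cy)=(1.0000,0.0000)
member 6 (3-4): L=2.9657, (cx,cy)=(0.4107,-0.9118)
solve A·x = −loads:
  F[0-1] = -3208.0205 N (compression)
  F[0-2] = +2426.9134 N (tension)
  F[1-2] = -2267.5391 N (compression)
  F[1-3] = -1551.8934 N (compression)
  F[2-3] = +2198.4205 N (tension)
  F[2-4] = +839.7153 N (tension)
  F[3-4] = -2044.5896 N (compression)
  Rx@0 = -963.5900 N
  Ry@0 = +2854.8345 N
  Ry@4 = +1864.1955 N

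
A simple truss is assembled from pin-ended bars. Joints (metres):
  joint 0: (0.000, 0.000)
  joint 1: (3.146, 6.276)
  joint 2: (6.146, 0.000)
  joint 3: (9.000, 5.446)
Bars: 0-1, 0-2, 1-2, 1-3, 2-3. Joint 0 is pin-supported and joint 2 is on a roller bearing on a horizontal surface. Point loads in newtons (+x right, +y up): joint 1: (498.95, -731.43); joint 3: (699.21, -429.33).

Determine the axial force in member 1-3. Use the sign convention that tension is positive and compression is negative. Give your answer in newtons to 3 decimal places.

868.885

N=4 nodes, M=5 members, R=3 reactions → 2N=8, M+R=8
member 0 (0-1): L=7.0204, (cx,cy)=(0.4481,0.8940)
member 1 (0-2): L=6.1460, (cx,cy)=(1.0000,0.0000)
member 2 (1-2): L=6.9562, (cx,cy)=(0.4313,-0.9022)
member 3 (1-3): L=5.9125, (cx,cy)=(0.9901,-0.1404)
member 4 (2-3): L=6.1485, (cx,cy)=(0.4642,0.8857)
solve A·x = −loads:
  F[0-1] = +1086.6310 N (tension)
  F[0-2] = +711.2135 N (tension)
  F[1-2] = -2022.5848 N (compression)
  F[1-3] = +868.8853 N (tension)
  F[2-3] = -347.0043 N (compression)
  Rx@0 = -1198.1600 N
  Ry@0 = -971.4165 N
  Ry@2 = +2132.1765 N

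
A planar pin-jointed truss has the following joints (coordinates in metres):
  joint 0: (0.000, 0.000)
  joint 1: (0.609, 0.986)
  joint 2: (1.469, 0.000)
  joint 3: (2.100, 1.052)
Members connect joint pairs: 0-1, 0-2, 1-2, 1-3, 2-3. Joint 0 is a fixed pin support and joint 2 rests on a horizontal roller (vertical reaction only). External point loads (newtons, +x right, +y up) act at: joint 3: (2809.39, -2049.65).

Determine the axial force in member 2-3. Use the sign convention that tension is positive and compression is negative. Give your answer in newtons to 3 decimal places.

-2604.241

N=4 nodes, M=5 members, R=3 reactions → 2N=8, M+R=8
member 0 (0-1): L=1.1589, (cx,cy)=(0.5255,0.8508)
member 1 (0-2): L=1.4690, (cx,cy)=(1.0000,0.0000)
member 2 (1-2): L=1.3084, (cx,cy)=(0.6573,-0.7536)
member 3 (1-3): L=1.4925, (cx,cy)=(0.9990,0.0442)
member 4 (2-3): L=1.2267, (cx,cy)=(0.5144,0.8576)
solve A·x = −loads:
  F[0-1] = +3399.5293 N (tension)
  F[0-2] = +1022.9615 N (tension)
  F[1-2] = -3594.2072 N (compression)
  F[1-3] = +4153.0117 N (tension)
  F[2-3] = -2604.2412 N (compression)
  Rx@0 = -2809.3900 N
  Ry@0 = -2892.3128 N
  Ry@2 = +4941.9628 N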